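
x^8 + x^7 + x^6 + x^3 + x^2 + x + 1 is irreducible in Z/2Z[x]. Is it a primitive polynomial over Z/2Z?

Write f(x) = x^8 + x^7 + x^6 + x^3 + x^2 + x + 1.
|GF(2^8)^×| = 2^8 − 1 = 255. Prime factorization: 255 = 3·5·17.
f is primitive ⇔ x has order 255 in GF(2)[x]/(f), i.e. x^(255/q) ≠ 1 for each prime q | 255.
x^(85) mod f = x^5 + x^4 + x^3 + x^2 + 1.
x^(51) mod f = x^6 + x^3.
x^(15) mod f = x^5 + x^4 + x^3 + x + 1.
None equal 1, so x has full order 255; f is primitive.

Yes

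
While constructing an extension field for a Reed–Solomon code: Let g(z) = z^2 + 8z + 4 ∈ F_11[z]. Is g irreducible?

Check each element of F_11 for a root: g(0)=4, g(1)=2, g(2)=2, g(3)=4, g(4)=8, g(5)=3, g(6)=0, g(7)=10, g(8)=0, g(9)=3, g(10)=8.
g(6) = 0, so (z − 6) divides g(z); g is reducible.

No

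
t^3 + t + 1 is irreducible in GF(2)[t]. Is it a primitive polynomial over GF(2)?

Yes

Write f(t) = t^3 + t + 1.
|GF(2^3)^×| = 2^3 − 1 = 7. Prime factorization: 7 = 7.
f is primitive ⇔ t has order 7 in GF(2)[t]/(f), i.e. t^(7/q) ≠ 1 for each prime q | 7.
t^(1) mod f = t.
None equal 1, so t has full order 7; f is primitive.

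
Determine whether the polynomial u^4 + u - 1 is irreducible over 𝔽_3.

Write m(u) = u^4 + u - 1.
Check for roots in 𝔽_3: m(0) = 2; m(1) = 1; m(2) = 2.
No roots, so no linear factors.
Monic irreducibles of degree 2 over GF(3): u^2 + 1, u^2 + u - 1, u^2 - u - 1.
None of them divide m (all give nonzero remainder).
No irreducible factor of degree ≤ 2 exists, so m is irreducible over GF(3).

Yes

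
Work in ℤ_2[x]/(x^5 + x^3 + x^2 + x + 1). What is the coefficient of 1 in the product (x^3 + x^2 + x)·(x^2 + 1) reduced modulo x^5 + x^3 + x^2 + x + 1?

Multiply in ℤ_2[x]: (x^3 + x^2 + x)·(x^2 + 1) = x^5 + x^4 + x^2 + x.
Reduce using x^5 ≡ x^3 + x^2 + x + 1 (mod x^5 + x^3 + x^2 + x + 1).
Reduced: x^4 + x^3 + 1.

1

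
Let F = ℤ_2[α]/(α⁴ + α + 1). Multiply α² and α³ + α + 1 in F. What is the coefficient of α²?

0

Multiply in ℤ_2[α]: (α²)·(α³ + α + 1) = α⁵ + α³ + α².
Reduce using α⁴ ≡ α + 1 (mod α⁴ + α + 1).
Reduced: α³ + α.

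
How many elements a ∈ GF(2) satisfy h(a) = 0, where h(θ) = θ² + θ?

2

Evaluate at each of the 2 elements of GF(2):
h(0) = 0 → root; h(1) = 0 → root.
Roots: {0, 1}.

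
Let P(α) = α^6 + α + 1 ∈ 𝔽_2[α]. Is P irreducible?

Check for roots in 𝔽_2: P(0) = 1; P(1) = 1.
No roots, so no linear factors.
Monic irreducibles of degree 2 over GF(2): α^2 + α + 1.
None of them divide P (all give nonzero remainder).
Monic irreducibles of degree 3 over GF(2): α^3 + α + 1, α^3 + α^2 + 1.
None of them divide P (all give nonzero remainder).
No irreducible factor of degree ≤ 3 exists, so P is irreducible over GF(2).

Yes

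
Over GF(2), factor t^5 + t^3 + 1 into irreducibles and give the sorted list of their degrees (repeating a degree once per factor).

Write g(t) = t^5 + t^3 + 1.
Roots in GF(2): g(0) = 1; g(1) = 1.
Complete factorization: g(t) = (t^5 + t^3 + 1).
Factor degrees with multiplicity: 5 = 5.

5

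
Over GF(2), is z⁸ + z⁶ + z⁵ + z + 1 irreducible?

Yes

Write h(z) = z⁸ + z⁶ + z⁵ + z + 1.
Check for roots in GF(2): h(0) = 1; h(1) = 1.
No roots, so no linear factors.
Monic irreducibles of degree 2 over GF(2): z² + z + 1.
None of them divide h (all give nonzero remainder).
Monic irreducibles of degree 3 over GF(2): z³ + z + 1, z³ + z² + 1.
None of them divide h (all give nonzero remainder).
Monic irreducibles of degree 4 over GF(2): z⁴ + z + 1, z⁴ + z³ + 1, z⁴ + z³ + z² + z + 1.
None of them divide h (all give nonzero remainder).
No irreducible factor of degree ≤ 4 exists, so h is irreducible over GF(2).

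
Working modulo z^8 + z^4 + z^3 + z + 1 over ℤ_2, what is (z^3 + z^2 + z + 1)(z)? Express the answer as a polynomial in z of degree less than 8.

z^4 + z^3 + z^2 + z

Multiply in ℤ_2[z]: (z^3 + z^2 + z + 1)·(z) = z^4 + z^3 + z^2 + z.
Reduced: z^4 + z^3 + z^2 + z.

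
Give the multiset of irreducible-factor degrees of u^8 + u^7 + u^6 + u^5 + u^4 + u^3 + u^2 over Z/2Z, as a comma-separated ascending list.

Write f(u) = u^8 + u^7 + u^6 + u^5 + u^4 + u^3 + u^2.
Roots in Z/2Z: f(0) = 0 → root; f(1) = 1.
Linear factors from roots: (u).
Complete factorization: f(u) = (u)^2·(u^3 + u + 1)·(u^3 + u^2 + 1).
Factor degrees with multiplicity: 1 + 1 + 3 + 3 = 8.

1, 1, 3, 3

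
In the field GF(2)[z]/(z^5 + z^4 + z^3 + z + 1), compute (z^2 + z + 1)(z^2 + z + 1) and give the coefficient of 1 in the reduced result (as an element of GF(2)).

Multiply in GF(2)[z]: (z^2 + z + 1)·(z^2 + z + 1) = z^4 + z^2 + 1.
Reduced: z^4 + z^2 + 1.

1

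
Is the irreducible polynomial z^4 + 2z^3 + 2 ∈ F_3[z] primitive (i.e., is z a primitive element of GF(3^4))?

Yes

Write f(z) = z^4 + 2z^3 + 2.
|GF(3^4)^×| = 3^4 − 1 = 80. Prime factorization: 80 = 2^4·5.
f is primitive ⇔ z has order 80 in GF(3)[z]/(f), i.e. z^(80/q) ≠ 1 for each prime q | 80.
z^(40) mod f = 2.
z^(16) mod f = 2z^2 + z + 2.
None equal 1, so z has full order 80; f is primitive.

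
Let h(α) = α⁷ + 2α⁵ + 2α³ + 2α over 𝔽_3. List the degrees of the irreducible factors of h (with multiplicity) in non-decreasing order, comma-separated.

1, 3, 3

Roots in 𝔽_3: h(0) = 0 → root; h(1) = 1; h(2) = 2.
Linear factors from roots: (α).
Complete factorization: h(α) = (α)·(α³ + α² + 2)·(α³ + 2α² + 1).
Factor degrees with multiplicity: 1 + 3 + 3 = 7.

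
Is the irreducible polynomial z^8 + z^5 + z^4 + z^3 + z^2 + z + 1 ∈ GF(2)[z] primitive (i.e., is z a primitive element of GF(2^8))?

No

Write f(z) = z^8 + z^5 + z^4 + z^3 + z^2 + z + 1.
|GF(2^8)^×| = 2^8 − 1 = 255. Prime factorization: 255 = 3·5·17.
f is primitive ⇔ z has order 255 in GF(2)[z]/(f), i.e. z^(255/q) ≠ 1 for each prime q | 255.
z^(85) mod f = 1
z^(51) mod f = z^7 + z^5 + z^3 + z^2 + z + 1.
z^(15) mod f = z^6 + z^3 + z + 1.
Since z^(85) = 1, the order of z divides 85 < 255; not primitive.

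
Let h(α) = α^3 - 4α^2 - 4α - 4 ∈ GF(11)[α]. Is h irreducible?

Check each element of GF(11) for a root: h(0)=7, h(1)=0, h(2)=2, h(3)=8, h(4)=2, h(5)=1, h(6)=0, h(7)=5, h(8)=0, h(9)=2, h(10)=6.
h(1) = 0, so (α − 1) divides h(α); h is reducible.

No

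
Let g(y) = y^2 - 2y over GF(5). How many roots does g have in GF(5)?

Evaluate at each of the 5 elements of GF(5):
g(0) = 0 → root; g(1) = 4; g(2) = 0 → root; g(3) = 3; g(4) = 3.
Roots: {0, 2}.

2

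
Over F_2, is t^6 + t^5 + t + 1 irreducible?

Write m(t) = t^6 + t^5 + t + 1.
Check for roots in F_2: m(0) = 1; m(1) = 0 → root.
m(1) = 0, so (t − 1) divides m(t); m is reducible.

No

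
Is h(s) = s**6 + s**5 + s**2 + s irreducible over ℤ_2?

Check for roots in ℤ_2: h(0) = 0 → root; h(1) = 0 → root.
h(0) = 0, so (s) divides h(s); h is reducible.

No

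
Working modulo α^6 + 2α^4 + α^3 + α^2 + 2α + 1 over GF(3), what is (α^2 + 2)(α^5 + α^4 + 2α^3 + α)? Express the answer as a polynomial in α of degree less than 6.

2α^5 + 2α^4 + 2α + 2

Multiply in GF(3)[α]: (α^2 + 2)·(α^5 + α^4 + 2α^3 + α) = α^7 + α^6 + α^5 + 2α^4 + 2α^3 + 2α.
Reduce using α^6 ≡ α^4 + 2α^3 + 2α^2 + α + 2 (mod α^6 + 2α^4 + α^3 + α^2 + 2α + 1).
Reduced: 2α^5 + 2α^4 + 2α + 2.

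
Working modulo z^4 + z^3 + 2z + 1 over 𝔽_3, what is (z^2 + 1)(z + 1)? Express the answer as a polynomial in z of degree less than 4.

z^3 + z^2 + z + 1

Multiply in 𝔽_3[z]: (z^2 + 1)·(z + 1) = z^3 + z^2 + z + 1.
Reduced: z^3 + z^2 + z + 1.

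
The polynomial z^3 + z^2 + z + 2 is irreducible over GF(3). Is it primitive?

Write f(z) = z^3 + z^2 + z + 2.
|GF(3^3)^×| = 3^3 − 1 = 26. Prime factorization: 26 = 2·13.
f is primitive ⇔ z has order 26 in GF(3)[z]/(f), i.e. z^(26/q) ≠ 1 for each prime q | 26.
z^(13) mod f = 1
z^(2) mod f = z^2.
Since z^(13) = 1, the order of z divides 13 < 26; not primitive.

No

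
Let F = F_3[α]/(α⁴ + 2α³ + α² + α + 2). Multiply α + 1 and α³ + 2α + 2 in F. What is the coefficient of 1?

Multiply in F_3[α]: (α + 1)·(α³ + 2α + 2) = α⁴ + α³ + 2α² + α + 2.
Reduce using α⁴ ≡ α³ + 2α² + 2α + 1 (mod α⁴ + 2α³ + α² + α + 2).
Reduced: 2α³ + α².

0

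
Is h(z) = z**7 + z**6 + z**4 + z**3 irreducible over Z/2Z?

No

Check for roots in Z/2Z: h(0) = 0 → root; h(1) = 0 → root.
h(0) = 0, so (z) divides h(z); h is reducible.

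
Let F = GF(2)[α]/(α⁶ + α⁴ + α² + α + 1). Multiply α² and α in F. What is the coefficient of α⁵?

Multiply in GF(2)[α]: (α²)·(α) = α³.
Reduced: α³.

0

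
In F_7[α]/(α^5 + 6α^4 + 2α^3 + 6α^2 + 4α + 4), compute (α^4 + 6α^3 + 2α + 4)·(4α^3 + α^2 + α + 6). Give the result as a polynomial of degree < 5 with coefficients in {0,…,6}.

α^4 + 4α^3 + 5α + 3

Multiply in F_7[α]: (α^4 + 6α^3 + 2α + 4)·(4α^3 + α^2 + α + 6) = 4α^7 + 4α^6 + 6α^4 + 5α^3 + 6α^2 + 2α + 3.
Reduce using α^5 ≡ α^4 + 5α^3 + α^2 + 3α + 3 (mod α^5 + 6α^4 + 2α^3 + 6α^2 + 4α + 4).
Reduced: α^4 + 4α^3 + 5α + 3.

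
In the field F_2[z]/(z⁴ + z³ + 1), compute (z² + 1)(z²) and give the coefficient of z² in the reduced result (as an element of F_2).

Multiply in F_2[z]: (z² + 1)·(z²) = z⁴ + z².
Reduce using z⁴ ≡ z³ + 1 (mod z⁴ + z³ + 1).
Reduced: z³ + z² + 1.

1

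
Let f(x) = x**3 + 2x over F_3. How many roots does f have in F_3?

Evaluate at each of the 3 elements of F_3:
f(0) = 0 → root; f(1) = 0 → root; f(2) = 0 → root.
Roots: {0, 1, 2}.

3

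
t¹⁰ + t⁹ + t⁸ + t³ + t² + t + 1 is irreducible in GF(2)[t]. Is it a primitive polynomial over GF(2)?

No

Write f(t) = t¹⁰ + t⁹ + t⁸ + t³ + t² + t + 1.
|GF(2^10)^×| = 2^10 − 1 = 1023. Prime factorization: 1023 = 3·11·31.
f is primitive ⇔ t has order 1023 in GF(2)[t]/(f), i.e. t^(1023/q) ≠ 1 for each prime q | 1023.
t^(341) mod f = 1
t^(93) mod f = t⁷ + t⁶ + t⁵.
t^(33) mod f = t² + t.
Since t^(341) = 1, the order of t divides 341 < 1023; not primitive.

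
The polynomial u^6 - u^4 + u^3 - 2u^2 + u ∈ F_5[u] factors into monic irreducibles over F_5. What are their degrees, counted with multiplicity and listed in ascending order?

1, 1, 1, 1, 1, 1

Write f(u) = u^6 - u^4 + u^3 - 2u^2 + u.
Roots in F_5: f(0) = 0 → root; f(1) = 0 → root; f(2) = 0 → root; f(3) = 0 → root; f(4) = 1.
Linear factors from roots: (u), (u - 1), (u - 2), (u + 2).
Complete factorization: f(u) = (u)·(u + 2)·(u - 1)·(u - 2)^3.
Factor degrees with multiplicity: 1 + 1 + 1 + 1 + 1 + 1 = 6.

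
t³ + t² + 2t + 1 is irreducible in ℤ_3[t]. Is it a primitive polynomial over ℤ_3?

Write f(t) = t³ + t² + 2t + 1.
|GF(3^3)^×| = 3^3 − 1 = 26. Prime factorization: 26 = 2·13.
f is primitive ⇔ t has order 26 in GF(3)[t]/(f), i.e. t^(26/q) ≠ 1 for each prime q | 26.
t^(13) mod f = 2.
t^(2) mod f = t².
None equal 1, so t has full order 26; f is primitive.

Yes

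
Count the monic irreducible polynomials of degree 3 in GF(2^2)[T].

The number of monic irreducibles of degree 3 over GF(4) is (1/3)·Σ_{d∣3} μ(3/d) 4^d.
Divisors of 3: 1, 3; μ(3/d) for each: -1, 1.
Σ = − 4^1 + 4^3 = 60.
N = 60/3 = 20.

20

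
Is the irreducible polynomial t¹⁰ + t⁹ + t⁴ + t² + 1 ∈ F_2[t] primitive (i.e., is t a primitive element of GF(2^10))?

Yes

Write f(t) = t¹⁰ + t⁹ + t⁴ + t² + 1.
|GF(2^10)^×| = 2^10 − 1 = 1023. Prime factorization: 1023 = 3·11·31.
f is primitive ⇔ t has order 1023 in GF(2)[t]/(f), i.e. t^(1023/q) ≠ 1 for each prime q | 1023.
t^(341) mod f = t⁸ + t⁶ + t⁴ + t³ + t² + 1.
t^(93) mod f = t⁷ + t⁶ + t⁵ + t⁴ + t³ + t.
t^(33) mod f = t⁸ + t⁷ + t³ + t² + t + 1.
None equal 1, so t has full order 1023; f is primitive.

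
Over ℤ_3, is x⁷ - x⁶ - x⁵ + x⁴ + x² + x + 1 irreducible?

No

Write m(x) = x⁷ - x⁶ - x⁵ + x⁴ + x² + x + 1.
Check for roots in ℤ_3: m(0) = 1; m(1) = 0 → root; m(2) = 1.
m(1) = 0, so (x − 1) divides m(x); m is reducible.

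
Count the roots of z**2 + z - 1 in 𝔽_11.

Write h(z) = z**2 + z - 1.
Evaluate at each of the 11 elements of 𝔽_11:
h(0) = 10; h(1) = 1; h(2) = 5; h(3) = 0 → root; h(4) = 8; h(5) = 7; h(6) = 8; h(7) = 0 → root; h(8) = 5; h(9) = 1; h(10) = 10.
Roots: {3, 7}.

2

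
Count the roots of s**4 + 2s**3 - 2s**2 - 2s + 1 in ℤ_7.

4

Write h(s) = s**4 + 2s**3 - 2s**2 - 2s + 1.
Evaluate at each of the 7 elements of ℤ_7:
h(0) = 1; h(1) = 0 → root; h(2) = 0 → root; h(3) = 0 → root; h(4) = 2; h(5) = 4; h(6) = 0 → root.
Roots: {1, 2, 3, 6}.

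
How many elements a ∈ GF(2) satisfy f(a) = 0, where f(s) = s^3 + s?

Evaluate at each of the 2 elements of GF(2):
f(0) = 0 → root; f(1) = 0 → root.
Roots: {0, 1}.

2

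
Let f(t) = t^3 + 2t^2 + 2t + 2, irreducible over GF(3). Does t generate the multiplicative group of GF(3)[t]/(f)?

No

|GF(3^3)^×| = 3^3 − 1 = 26. Prime factorization: 26 = 2·13.
f is primitive ⇔ t has order 26 in GF(3)[t]/(f), i.e. t^(26/q) ≠ 1 for each prime q | 26.
t^(13) mod f = 1
t^(2) mod f = t^2.
Since t^(13) = 1, the order of t divides 13 < 26; not primitive.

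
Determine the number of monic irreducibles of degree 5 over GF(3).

x^(3^5) − x is the product of all monic irreducibles of degree dividing 5; Möbius inversion gives N = (1/5) Σ μ(5/d)·3^d.
Divisors of 5: 1, 5; μ(5/d) for each: -1, 1.
Σ = − 3^1 + 3^5 = 240.
N = 240/5 = 48.

48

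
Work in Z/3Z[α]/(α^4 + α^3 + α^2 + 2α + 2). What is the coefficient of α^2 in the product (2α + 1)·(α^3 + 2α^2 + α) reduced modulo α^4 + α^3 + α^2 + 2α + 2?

Multiply in Z/3Z[α]: (2α + 1)·(α^3 + 2α^2 + α) = 2α^4 + 2α^3 + α^2 + α.
Reduce using α^4 ≡ 2α^3 + 2α^2 + α + 1 (mod α^4 + α^3 + α^2 + 2α + 2).
Reduced: 2α^2 + 2.

2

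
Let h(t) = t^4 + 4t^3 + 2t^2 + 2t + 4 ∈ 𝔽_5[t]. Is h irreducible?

Check for roots in 𝔽_5: h(0) = 4; h(1) = 3; h(2) = 4; h(3) = 2; h(4) = 1.
No roots, so no linear factors.
Degree-2 irreducible divisors: test the 10 monic irreducibles of degree 2 over GF(5).
None of them divide h (all give nonzero remainder).
No irreducible factor of degree ≤ 2 exists, so h is irreducible over GF(5).

Yes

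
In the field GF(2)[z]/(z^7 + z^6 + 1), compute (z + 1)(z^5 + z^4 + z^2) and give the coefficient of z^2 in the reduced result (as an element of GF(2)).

1

Multiply in GF(2)[z]: (z + 1)·(z^5 + z^4 + z^2) = z^6 + z^4 + z^3 + z^2.
Reduced: z^6 + z^4 + z^3 + z^2.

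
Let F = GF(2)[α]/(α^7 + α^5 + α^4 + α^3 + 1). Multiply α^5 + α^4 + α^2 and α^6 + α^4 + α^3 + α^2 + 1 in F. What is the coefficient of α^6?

Multiply in GF(2)[α]: (α^5 + α^4 + α^2)·(α^6 + α^4 + α^3 + α^2 + 1) = α^11 + α^10 + α^9 + α^8 + α^2.
Reduce using α^7 ≡ α^5 + α^4 + α^3 + 1 (mod α^7 + α^5 + α^4 + α^3 + 1).
Reduced: α^5 + α^3 + α^2 + α.

0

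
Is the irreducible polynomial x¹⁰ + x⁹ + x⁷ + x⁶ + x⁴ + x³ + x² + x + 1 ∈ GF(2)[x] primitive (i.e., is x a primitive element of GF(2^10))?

Write f(x) = x¹⁰ + x⁹ + x⁷ + x⁶ + x⁴ + x³ + x² + x + 1.
|GF(2^10)^×| = 2^10 − 1 = 1023. Prime factorization: 1023 = 3·11·31.
f is primitive ⇔ x has order 1023 in GF(2)[x]/(f), i.e. x^(1023/q) ≠ 1 for each prime q | 1023.
x^(341) mod f = x⁶ + x³ + x² + 1.
x^(93) mod f = x⁸ + x⁶ + x⁵ + x³ + x + 1.
x^(33) mod f = x⁸ + x⁶ + x⁵ + x⁴ + x.
None equal 1, so x has full order 1023; f is primitive.

Yes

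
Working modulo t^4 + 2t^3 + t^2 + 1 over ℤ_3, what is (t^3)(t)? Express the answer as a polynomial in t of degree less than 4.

t^3 + 2t^2 + 2

Multiply in ℤ_3[t]: (t^3)·(t) = t^4.
Reduce using t^4 ≡ t^3 + 2t^2 + 2 (mod t^4 + 2t^3 + t^2 + 1).
Reduced: t^3 + 2t^2 + 2.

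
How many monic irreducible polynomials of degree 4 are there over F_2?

The number of monic irreducibles of degree 4 over GF(2) is (1/4)·Σ_{d∣4} μ(4/d) 2^d.
Divisors of 4: 1, 2, 4; μ(4/d) for each: 0, -1, 1.
Σ = − 2^2 + 2^4 = 12.
N = 12/4 = 3.

3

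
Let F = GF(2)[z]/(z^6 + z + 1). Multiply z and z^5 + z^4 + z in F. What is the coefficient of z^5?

Multiply in GF(2)[z]: (z)·(z^5 + z^4 + z) = z^6 + z^5 + z^2.
Reduce using z^6 ≡ z + 1 (mod z^6 + z + 1).
Reduced: z^5 + z^2 + z + 1.

1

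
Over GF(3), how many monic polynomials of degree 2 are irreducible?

Gauss's count: N_{3}(2) = (1/2) Σ_{d|2} μ(2/d)·3^d.
Divisors of 2: 1, 2; μ(2/d) for each: -1, 1.
Σ = − 3^1 + 3^2 = 6.
N = 6/2 = 3.

3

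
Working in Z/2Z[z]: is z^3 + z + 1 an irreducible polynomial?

Yes

Write f(z) = z^3 + z + 1.
Check for roots in Z/2Z: f(0) = 1; f(1) = 1.
No roots. A degree-3 polynomial over a field with no linear factor is irreducible.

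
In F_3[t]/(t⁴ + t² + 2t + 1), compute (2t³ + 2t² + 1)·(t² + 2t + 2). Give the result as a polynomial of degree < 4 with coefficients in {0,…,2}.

t^2 + 2

Multiply in F_3[t]: (2t³ + 2t² + 1)·(t² + 2t + 2) = 2t⁵ + 2t³ + 2t² + 2t + 2.
Reduce using t⁴ ≡ 2t² + t + 2 (mod t⁴ + t² + 2t + 1).
Reduced: t² + 2.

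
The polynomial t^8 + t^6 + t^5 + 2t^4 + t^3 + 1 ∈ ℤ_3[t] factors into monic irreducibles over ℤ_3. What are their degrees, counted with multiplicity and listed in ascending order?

Write h(t) = t^8 + t^6 + t^5 + 2t^4 + t^3 + 1.
Roots in ℤ_3: h(0) = 1; h(1) = 1; h(2) = 0 → root.
Linear factors from roots: (t + 1).
Complete factorization: h(t) = (t + 1)·(t^2 + 1)·(t^2 + 2t + 2)·(t^3 + 2t + 2).
Factor degrees with multiplicity: 1 + 2 + 2 + 3 = 8.

1, 2, 2, 3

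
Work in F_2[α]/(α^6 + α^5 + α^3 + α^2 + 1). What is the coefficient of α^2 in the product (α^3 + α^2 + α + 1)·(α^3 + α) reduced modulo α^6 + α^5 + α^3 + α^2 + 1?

Multiply in F_2[α]: (α^3 + α^2 + α + 1)·(α^3 + α) = α^6 + α^5 + α^2 + α.
Reduce using α^6 ≡ α^5 + α^3 + α^2 + 1 (mod α^6 + α^5 + α^3 + α^2 + 1).
Reduced: α^3 + α + 1.

0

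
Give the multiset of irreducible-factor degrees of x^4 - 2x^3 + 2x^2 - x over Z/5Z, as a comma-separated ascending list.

Write g(x) = x^4 - 2x^3 + 2x^2 - x.
Roots in Z/5Z: g(0) = 0 → root; g(1) = 0 → root; g(2) = 1; g(3) = 2; g(4) = 1.
Linear factors from roots: (x), (x - 1).
Complete factorization: g(x) = (x)·(x - 1)·(x^2 - x + 1).
Factor degrees with multiplicity: 1 + 1 + 2 = 4.

1, 1, 2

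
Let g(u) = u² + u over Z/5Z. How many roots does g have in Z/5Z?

Evaluate at each of the 5 elements of Z/5Z:
g(0) = 0 → root; g(1) = 2; g(2) = 1; g(3) = 2; g(4) = 0 → root.
Roots: {0, 4}.

2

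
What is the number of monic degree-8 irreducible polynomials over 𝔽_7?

720300

Gauss's count: N_{7}(8) = (1/8) Σ_{d|8} μ(8/d)·7^d.
Divisors of 8: 1, 2, 4, 8; μ(8/d) for each: 0, 0, -1, 1.
Σ = − 7^4 + 7^8 = 5762400.
N = 5762400/8 = 720300.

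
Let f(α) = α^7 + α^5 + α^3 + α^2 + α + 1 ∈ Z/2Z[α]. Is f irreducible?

No

Check for roots in Z/2Z: f(0) = 1; f(1) = 0 → root.
f(1) = 0, so (α − 1) divides f(α); f is reducible.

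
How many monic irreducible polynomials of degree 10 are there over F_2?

x^(2^10) − x is the product of all monic irreducibles of degree dividing 10; Möbius inversion gives N = (1/10) Σ μ(10/d)·2^d.
Divisors of 10: 1, 2, 5, 10; μ(10/d) for each: 1, -1, -1, 1.
Σ = 2^1 − 2^2 − 2^5 + 2^10 = 990.
N = 990/10 = 99.

99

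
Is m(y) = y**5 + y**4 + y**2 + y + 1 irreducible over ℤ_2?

Yes

Check for roots in ℤ_2: m(0) = 1; m(1) = 1.
No roots, so no linear factors.
Monic irreducibles of degree 2 over GF(2): y**2 + y + 1.
None of them divide m (all give nonzero remainder).
No irreducible factor of degree ≤ 2 exists, so m is irreducible over GF(2).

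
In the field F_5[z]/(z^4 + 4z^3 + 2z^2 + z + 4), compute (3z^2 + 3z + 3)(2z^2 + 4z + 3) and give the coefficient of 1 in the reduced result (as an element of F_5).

0

Multiply in F_5[z]: (3z^2 + 3z + 3)·(2z^2 + 4z + 3) = z^4 + 3z^3 + 2z^2 + z + 4.
Reduce using z^4 ≡ z^3 + 3z^2 + 4z + 1 (mod z^4 + 4z^3 + 2z^2 + z + 4).
Reduced: 4z^3.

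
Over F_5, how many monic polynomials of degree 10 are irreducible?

The number of monic irreducibles of degree 10 over GF(5) is (1/10)·Σ_{d∣10} μ(10/d) 5^d.
Divisors of 10: 1, 2, 5, 10; μ(10/d) for each: 1, -1, -1, 1.
Σ = 5^1 − 5^2 − 5^5 + 5^10 = 9762480.
N = 9762480/10 = 976248.

976248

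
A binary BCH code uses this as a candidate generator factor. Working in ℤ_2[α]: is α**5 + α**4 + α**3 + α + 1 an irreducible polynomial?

Write h(α) = α**5 + α**4 + α**3 + α + 1.
Check for roots in ℤ_2: h(0) = 1; h(1) = 1.
No roots, so no linear factors.
Monic irreducibles of degree 2 over GF(2): α**2 + α + 1.
None of them divide h (all give nonzero remainder).
No irreducible factor of degree ≤ 2 exists, so h is irreducible over GF(2).

Yes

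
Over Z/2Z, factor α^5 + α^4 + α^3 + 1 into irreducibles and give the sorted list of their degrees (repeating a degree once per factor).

1, 1, 3

Write f(α) = α^5 + α^4 + α^3 + 1.
Roots in Z/2Z: f(0) = 1; f(1) = 0 → root.
Linear factors from roots: (α + 1).
Complete factorization: f(α) = (α + 1)^2·(α^3 + α^2 + 1).
Factor degrees with multiplicity: 1 + 1 + 3 = 5.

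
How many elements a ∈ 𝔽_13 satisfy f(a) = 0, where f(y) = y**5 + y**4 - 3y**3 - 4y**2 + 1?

Evaluate at each of the 13 elements of 𝔽_13:
f(0) = 1; f(1) = 9; f(2) = 9; f(3) = 0 → root; f(4) = 11; f(5) = 0 → root; f(6) = 0 → root; f(7) = 5; f(8) = 12; f(9) = 11; f(10) = 1; f(11) = 6; f(12) = 0 → root.
Roots: {3, 5, 6, 12}.

4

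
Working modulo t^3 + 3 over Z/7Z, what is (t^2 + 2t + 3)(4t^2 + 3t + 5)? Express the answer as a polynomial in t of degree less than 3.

Multiply in Z/7Z[t]: (t^2 + 2t + 3)·(4t^2 + 3t + 5) = 4t^4 + 4t^3 + 2t^2 + 5t + 1.
Reduce using t^3 ≡ 4 (mod t^3 + 3).
Reduced: 2t^2 + 3.

2t^2 + 3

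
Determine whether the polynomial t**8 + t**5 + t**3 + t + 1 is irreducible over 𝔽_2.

Yes

Write h(t) = t**8 + t**5 + t**3 + t + 1.
Check for roots in 𝔽_2: h(0) = 1; h(1) = 1.
No roots, so no linear factors.
Monic irreducibles of degree 2 over GF(2): t**2 + t + 1.
None of them divide h (all give nonzero remainder).
Monic irreducibles of degree 3 over GF(2): t**3 + t + 1, t**3 + t**2 + 1.
None of them divide h (all give nonzero remainder).
Monic irreducibles of degree 4 over GF(2): t**4 + t + 1, t**4 + t**3 + 1, t**4 + t**3 + t**2 + t + 1.
None of them divide h (all give nonzero remainder).
No irreducible factor of degree ≤ 4 exists, so h is irreducible over GF(2).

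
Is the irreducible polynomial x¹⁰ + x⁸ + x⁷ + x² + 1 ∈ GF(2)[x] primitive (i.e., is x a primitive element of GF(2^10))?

Write f(x) = x¹⁰ + x⁸ + x⁷ + x² + 1.
|GF(2^10)^×| = 2^10 − 1 = 1023. Prime factorization: 1023 = 3·11·31.
f is primitive ⇔ x has order 1023 in GF(2)[x]/(f), i.e. x^(1023/q) ≠ 1 for each prime q | 1023.
x^(341) mod f = x⁸ + x⁷ + x⁶ + x⁵ + x² + x + 1.
x^(93) mod f = x⁸ + x³ + x² + x.
x^(33) mod f = x⁸ + x⁷ + x³ + x².
None equal 1, so x has full order 1023; f is primitive.

Yes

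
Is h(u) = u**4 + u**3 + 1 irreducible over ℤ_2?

Check for roots in ℤ_2: h(0) = 1; h(1) = 1.
No roots, so no linear factors.
Monic irreducibles of degree 2 over GF(2): u**2 + u + 1.
None of them divide h (all give nonzero remainder).
No irreducible factor of degree ≤ 2 exists, so h is irreducible over GF(2).

Yes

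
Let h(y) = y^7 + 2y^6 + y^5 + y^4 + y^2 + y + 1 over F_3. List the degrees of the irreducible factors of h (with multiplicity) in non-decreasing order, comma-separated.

7

Roots in F_3: h(0) = 1; h(1) = 2; h(2) = 2.
Complete factorization: h(y) = (y^7 + 2y^6 + y^5 + y^4 + y^2 + y + 1).
Factor degrees with multiplicity: 7 = 7.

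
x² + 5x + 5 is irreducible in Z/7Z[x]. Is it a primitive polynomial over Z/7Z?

Write f(x) = x² + 5x + 5.
|GF(7^2)^×| = 7^2 − 1 = 48. Prime factorization: 48 = 2^4·3.
f is primitive ⇔ x has order 48 in GF(7)[x]/(f), i.e. x^(48/q) ≠ 1 for each prime q | 48.
x^(24) mod f = 6.
x^(16) mod f = 4.
None equal 1, so x has full order 48; f is primitive.

Yes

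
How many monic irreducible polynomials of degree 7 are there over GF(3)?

Gauss's count: N_{3}(7) = (1/7) Σ_{d|7} μ(7/d)·3^d.
Divisors of 7: 1, 7; μ(7/d) for each: -1, 1.
Σ = − 3^1 + 3^7 = 2184.
N = 2184/7 = 312.

312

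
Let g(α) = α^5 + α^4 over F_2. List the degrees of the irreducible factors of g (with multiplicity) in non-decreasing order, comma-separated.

Roots in F_2: g(0) = 0 → root; g(1) = 0 → root.
Linear factors from roots: (α), (α + 1).
Complete factorization: g(α) = (α + 1)·(α)^4.
Factor degrees with multiplicity: 1 + 1 + 1 + 1 + 1 = 5.

1, 1, 1, 1, 1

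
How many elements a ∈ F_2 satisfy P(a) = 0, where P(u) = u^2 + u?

2

Evaluate at each of the 2 elements of F_2:
P(0) = 0 → root; P(1) = 0 → root.
Roots: {0, 1}.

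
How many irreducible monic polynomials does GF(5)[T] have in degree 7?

By the necklace-counting formula, N_5(7) = (1/7) Σ_{d|7} μ(7/d)·5^d.
Divisors of 7: 1, 7; μ(7/d) for each: -1, 1.
Σ = − 5^1 + 5^7 = 78120.
N = 78120/7 = 11160.

11160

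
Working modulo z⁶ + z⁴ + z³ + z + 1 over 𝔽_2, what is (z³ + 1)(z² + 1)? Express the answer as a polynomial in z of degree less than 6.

Multiply in 𝔽_2[z]: (z³ + 1)·(z² + 1) = z⁵ + z³ + z² + 1.
Reduced: z⁵ + z³ + z² + 1.

z^5 + z^3 + z^2 + 1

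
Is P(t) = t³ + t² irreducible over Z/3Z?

Check for roots in Z/3Z: P(0) = 0 → root; P(1) = 2; P(2) = 0 → root.
P(0) = 0, so (t) divides P(t); P is reducible.

No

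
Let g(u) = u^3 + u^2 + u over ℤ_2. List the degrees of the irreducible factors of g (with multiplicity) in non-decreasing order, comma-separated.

Roots in ℤ_2: g(0) = 0 → root; g(1) = 1.
Linear factors from roots: (u).
Complete factorization: g(u) = (u)·(u^2 + u + 1).
Factor degrees with multiplicity: 1 + 2 = 3.

1, 2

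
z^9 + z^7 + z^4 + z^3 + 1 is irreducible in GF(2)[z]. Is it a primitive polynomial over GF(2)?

Write f(z) = z^9 + z^7 + z^4 + z^3 + 1.
|GF(2^9)^×| = 2^9 − 1 = 511. Prime factorization: 511 = 7·73.
f is primitive ⇔ z has order 511 in GF(2)[z]/(f), i.e. z^(511/q) ≠ 1 for each prime q | 511.
z^(73) mod f = 1
z^(7) mod f = z^7.
Since z^(73) = 1, the order of z divides 73 < 511; not primitive.

No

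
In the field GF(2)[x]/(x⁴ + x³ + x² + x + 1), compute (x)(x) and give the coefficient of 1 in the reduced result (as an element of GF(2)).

0

Multiply in GF(2)[x]: (x)·(x) = x².
Reduced: x².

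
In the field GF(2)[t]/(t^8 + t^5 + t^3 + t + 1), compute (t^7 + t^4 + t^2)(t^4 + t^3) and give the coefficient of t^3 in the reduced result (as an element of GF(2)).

Multiply in GF(2)[t]: (t^7 + t^4 + t^2)·(t^4 + t^3) = t^11 + t^10 + t^8 + t^7 + t^6 + t^5.
Reduce using t^8 ≡ t^5 + t^3 + t + 1 (mod t^8 + t^5 + t^3 + t + 1).
Reduced: t^4 + t^2.

0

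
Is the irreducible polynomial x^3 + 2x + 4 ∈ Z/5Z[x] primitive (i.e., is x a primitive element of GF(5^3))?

No

Write f(x) = x^3 + 2x + 4.
|GF(5^3)^×| = 5^3 − 1 = 124. Prime factorization: 124 = 2^2·31.
f is primitive ⇔ x has order 124 in GF(5)[x]/(f), i.e. x^(124/q) ≠ 1 for each prime q | 124.
x^(62) mod f = 1
x^(4) mod f = 3x^2 + x.
Since x^(62) = 1, the order of x divides 62 < 124; not primitive.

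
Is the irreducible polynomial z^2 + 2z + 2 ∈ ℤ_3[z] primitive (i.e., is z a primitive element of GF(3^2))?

Write f(z) = z^2 + 2z + 2.
|GF(3^2)^×| = 3^2 − 1 = 8. Prime factorization: 8 = 2^3.
f is primitive ⇔ z has order 8 in GF(3)[z]/(f), i.e. z^(8/q) ≠ 1 for each prime q | 8.
z^(4) mod f = 2.
None equal 1, so z has full order 8; f is primitive.

Yes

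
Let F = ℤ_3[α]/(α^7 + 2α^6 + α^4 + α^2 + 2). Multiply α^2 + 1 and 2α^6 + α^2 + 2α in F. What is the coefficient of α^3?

0

Multiply in ℤ_3[α]: (α^2 + 1)·(2α^6 + α^2 + 2α) = 2α^8 + 2α^6 + α^4 + 2α^3 + α^2 + 2α.
Reduce using α^7 ≡ α^6 + 2α^4 + 2α^2 + 1 (mod α^7 + 2α^6 + α^4 + α^2 + 2).
Reduced: α^6 + α^5 + 2α^4 + 2α^2 + α + 2.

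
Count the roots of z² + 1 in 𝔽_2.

1

Write h(z) = z² + 1.
Evaluate at each of the 2 elements of 𝔽_2:
h(0) = 1; h(1) = 0 → root.
Roots: {1}.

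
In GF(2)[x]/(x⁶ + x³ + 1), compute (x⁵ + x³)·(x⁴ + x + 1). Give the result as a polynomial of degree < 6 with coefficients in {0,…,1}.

x^5 + x

Multiply in GF(2)[x]: (x⁵ + x³)·(x⁴ + x + 1) = x⁹ + x⁷ + x⁶ + x⁵ + x⁴ + x³.
Reduce using x⁶ ≡ x³ + 1 (mod x⁶ + x³ + 1).
Reduced: x⁵ + x.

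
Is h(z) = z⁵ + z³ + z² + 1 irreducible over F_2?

Check for roots in F_2: h(0) = 1; h(1) = 0 → root.
h(1) = 0, so (z − 1) divides h(z); h is reducible.

No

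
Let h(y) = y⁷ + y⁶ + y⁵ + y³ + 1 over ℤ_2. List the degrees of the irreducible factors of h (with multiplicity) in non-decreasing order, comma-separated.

Roots in ℤ_2: h(0) = 1; h(1) = 1.
Complete factorization: h(y) = (y² + y + 1)^2·(y³ + y² + 1).
Factor degrees with multiplicity: 2 + 2 + 3 = 7.

2, 2, 3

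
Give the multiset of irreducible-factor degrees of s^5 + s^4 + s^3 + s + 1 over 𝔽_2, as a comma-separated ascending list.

Write h(s) = s^5 + s^4 + s^3 + s + 1.
Roots in 𝔽_2: h(0) = 1; h(1) = 1.
Complete factorization: h(s) = (s^5 + s^4 + s^3 + s + 1).
Factor degrees with multiplicity: 5 = 5.

5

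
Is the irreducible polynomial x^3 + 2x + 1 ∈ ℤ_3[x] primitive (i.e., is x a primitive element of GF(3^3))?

Write f(x) = x^3 + 2x + 1.
|GF(3^3)^×| = 3^3 − 1 = 26. Prime factorization: 26 = 2·13.
f is primitive ⇔ x has order 26 in GF(3)[x]/(f), i.e. x^(26/q) ≠ 1 for each prime q | 26.
x^(13) mod f = 2.
x^(2) mod f = x^2.
None equal 1, so x has full order 26; f is primitive.

Yes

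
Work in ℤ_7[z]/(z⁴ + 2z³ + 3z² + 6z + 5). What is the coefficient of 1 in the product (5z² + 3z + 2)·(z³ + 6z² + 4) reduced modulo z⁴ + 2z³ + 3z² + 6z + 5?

Multiply in ℤ_7[z]: (5z² + 3z + 2)·(z³ + 6z² + 4) = 5z⁵ + 5z⁴ + 6z³ + 4z² + 5z + 1.
Reduce using z⁴ ≡ 5z³ + 4z² + z + 2 (mod z⁴ + 2z³ + 3z² + 6z + 5).
Reduced: z³ + 3z² + 3z + 5.

5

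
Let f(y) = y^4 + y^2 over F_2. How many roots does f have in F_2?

2

Evaluate at each of the 2 elements of F_2:
f(0) = 0 → root; f(1) = 0 → root.
Roots: {0, 1}.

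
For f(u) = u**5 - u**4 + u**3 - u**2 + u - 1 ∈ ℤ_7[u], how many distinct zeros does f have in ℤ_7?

5

Evaluate at each of the 7 elements of ℤ_7:
f(0) = 6; f(1) = 0 → root; f(2) = 0 → root; f(3) = 0 → root; f(4) = 0 → root; f(5) = 0 → root; f(6) = 1.
Roots: {1, 2, 3, 4, 5}.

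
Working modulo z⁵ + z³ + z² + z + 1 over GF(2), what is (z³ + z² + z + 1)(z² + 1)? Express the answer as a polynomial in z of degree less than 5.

z^4 + z^3 + z^2

Multiply in GF(2)[z]: (z³ + z² + z + 1)·(z² + 1) = z⁵ + z⁴ + z + 1.
Reduce using z⁵ ≡ z³ + z² + z + 1 (mod z⁵ + z³ + z² + z + 1).
Reduced: z⁴ + z³ + z².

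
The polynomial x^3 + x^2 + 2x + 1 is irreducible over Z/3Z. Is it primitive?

Write f(x) = x^3 + x^2 + 2x + 1.
|GF(3^3)^×| = 3^3 − 1 = 26. Prime factorization: 26 = 2·13.
f is primitive ⇔ x has order 26 in GF(3)[x]/(f), i.e. x^(26/q) ≠ 1 for each prime q | 26.
x^(13) mod f = 2.
x^(2) mod f = x^2.
None equal 1, so x has full order 26; f is primitive.

Yes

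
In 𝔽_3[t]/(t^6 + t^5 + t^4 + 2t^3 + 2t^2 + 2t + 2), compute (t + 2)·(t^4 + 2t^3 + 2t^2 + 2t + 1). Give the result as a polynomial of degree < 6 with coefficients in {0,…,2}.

t^5 + t^4 + 2t + 2

Multiply in 𝔽_3[t]: (t + 2)·(t^4 + 2t^3 + 2t^2 + 2t + 1) = t^5 + t^4 + 2t + 2.
Reduced: t^5 + t^4 + 2t + 2.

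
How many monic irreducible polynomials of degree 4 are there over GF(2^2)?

By the necklace-counting formula, N_4(4) = (1/4) Σ_{d|4} μ(4/d)·4^d.
Divisors of 4: 1, 2, 4; μ(4/d) for each: 0, -1, 1.
Σ = − 4^2 + 4^4 = 240.
N = 240/4 = 60.

60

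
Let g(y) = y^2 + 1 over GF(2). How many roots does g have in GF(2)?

Evaluate at each of the 2 elements of GF(2):
g(0) = 1; g(1) = 0 → root.
Roots: {1}.

1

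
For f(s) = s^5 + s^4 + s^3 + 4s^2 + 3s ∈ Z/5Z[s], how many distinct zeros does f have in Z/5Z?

3

Evaluate at each of the 5 elements of Z/5Z:
f(0) = 0 → root; f(1) = 0 → root; f(2) = 3; f(3) = 1; f(4) = 0 → root.
Roots: {0, 1, 4}.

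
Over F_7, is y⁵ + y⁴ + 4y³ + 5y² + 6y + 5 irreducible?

No

Write h(y) = y⁵ + y⁴ + 4y³ + 5y² + 6y + 5.
Check for roots in F_7: h(0) = 5; h(1) = 1; h(2) = 5; h(3) = 3; h(4) = 0 → root; h(5) = 0 → root; h(6) = 0 → root.
h(4) = 0, so (y − 4) divides h(y); h is reducible.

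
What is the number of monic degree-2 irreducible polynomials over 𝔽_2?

1

Gauss's count: N_{2}(2) = (1/2) Σ_{d|2} μ(2/d)·2^d.
Divisors of 2: 1, 2; μ(2/d) for each: -1, 1.
Σ = − 2^1 + 2^2 = 2.
N = 2/2 = 1.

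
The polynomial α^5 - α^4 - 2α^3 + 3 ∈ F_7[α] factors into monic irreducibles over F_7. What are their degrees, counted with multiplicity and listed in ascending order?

5

Write f(α) = α^5 - α^4 - 2α^3 + 3.
Complete factorization: f(α) = (α^5 - α^4 - 2α^3 + 3).
Factor degrees with multiplicity: 5 = 5.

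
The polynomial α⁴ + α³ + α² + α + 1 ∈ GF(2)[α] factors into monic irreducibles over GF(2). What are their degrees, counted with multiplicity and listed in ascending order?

4

Write h(α) = α⁴ + α³ + α² + α + 1.
Roots in GF(2): h(0) = 1; h(1) = 1.
Complete factorization: h(α) = (α⁴ + α³ + α² + α + 1).
Factor degrees with multiplicity: 4 = 4.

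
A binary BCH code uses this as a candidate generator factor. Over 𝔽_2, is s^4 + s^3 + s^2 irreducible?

Write f(s) = s^4 + s^3 + s^2.
Check for roots in 𝔽_2: f(0) = 0 → root; f(1) = 1.
f(0) = 0, so (s) divides f(s); f is reducible.

No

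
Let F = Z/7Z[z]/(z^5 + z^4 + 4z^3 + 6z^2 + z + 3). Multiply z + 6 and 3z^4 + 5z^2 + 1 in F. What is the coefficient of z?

Multiply in Z/7Z[z]: (z + 6)·(3z^4 + 5z^2 + 1) = 3z^5 + 4z^4 + 5z^3 + 2z^2 + z + 6.
Reduce using z^5 ≡ 6z^4 + 3z^3 + z^2 + 6z + 4 (mod z^5 + z^4 + 4z^3 + 6z^2 + z + 3).
Reduced: z^4 + 5z^2 + 5z + 4.

5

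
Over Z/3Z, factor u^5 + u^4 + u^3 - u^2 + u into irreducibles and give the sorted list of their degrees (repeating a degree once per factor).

Write h(u) = u^5 + u^4 + u^3 - u^2 + u.
Roots in Z/3Z: h(0) = 0 → root; h(1) = 0 → root; h(2) = 0 → root.
Linear factors from roots: (u), (u - 1), (u + 1).
Complete factorization: h(u) = (u)·(u + 1)·(u - 1)·(u^2 + u - 1).
Factor degrees with multiplicity: 1 + 1 + 1 + 2 = 5.

1, 1, 1, 2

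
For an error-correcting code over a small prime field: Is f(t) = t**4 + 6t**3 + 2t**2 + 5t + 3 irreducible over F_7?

Check for roots in F_7: f(0) = 3; f(1) = 3; f(2) = 1; f(3) = 6; f(4) = 2; f(5) = 4; f(6) = 2.
No roots, so no linear factors.
Degree-2 irreducible divisors: test the 21 monic irreducibles of degree 2 over GF(7).
None of them divide f (all give nonzero remainder).
No irreducible factor of degree ≤ 2 exists, so f is irreducible over GF(7).

Yes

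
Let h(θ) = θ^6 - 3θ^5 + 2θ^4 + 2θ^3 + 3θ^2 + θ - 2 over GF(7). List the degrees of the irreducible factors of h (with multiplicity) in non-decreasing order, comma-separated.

1, 2, 3

Linear factors from roots: (θ - 2).
Complete factorization: h(θ) = (θ - 2)·(θ^2 + 3θ + 1)·(θ^3 + 3θ^2 - 3θ + 1).
Factor degrees with multiplicity: 1 + 2 + 3 = 6.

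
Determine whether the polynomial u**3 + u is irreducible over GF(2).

Write h(u) = u**3 + u.
Check for roots in GF(2): h(0) = 0 → root; h(1) = 0 → root.
h(0) = 0, so (u) divides h(u); h is reducible.

No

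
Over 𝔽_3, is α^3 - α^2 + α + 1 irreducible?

Write f(α) = α^3 - α^2 + α + 1.
Check for roots in 𝔽_3: f(0) = 1; f(1) = 2; f(2) = 1.
No roots. A degree-3 polynomial over a field with no linear factor is irreducible.

Yes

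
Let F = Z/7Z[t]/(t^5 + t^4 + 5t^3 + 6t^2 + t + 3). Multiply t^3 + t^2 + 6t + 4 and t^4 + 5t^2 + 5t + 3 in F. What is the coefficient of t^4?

Multiply in Z/7Z[t]: (t^3 + t^2 + 6t + 4)·(t^4 + 5t^2 + 5t + 3) = t^7 + t^6 + 4t^5 + 3t^3 + 4t^2 + 3t + 5.
Reduce using t^5 ≡ 6t^4 + 2t^3 + t^2 + 6t + 4 (mod t^5 + t^4 + 5t^3 + 6t^2 + t + 3).
Reduced: 2t^4 + 4t + 1.

2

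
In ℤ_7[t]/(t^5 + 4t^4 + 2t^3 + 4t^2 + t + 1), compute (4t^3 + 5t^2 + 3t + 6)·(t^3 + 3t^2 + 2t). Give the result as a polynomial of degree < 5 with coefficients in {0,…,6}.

2t^2 + 6

Multiply in ℤ_7[t]: (4t^3 + 5t^2 + 3t + 6)·(t^3 + 3t^2 + 2t) = 4t^6 + 3t^5 + 5t^4 + 4t^3 + 3t^2 + 5t.
Reduce using t^5 ≡ 3t^4 + 5t^3 + 3t^2 + 6t + 6 (mod t^5 + 4t^4 + 2t^3 + 4t^2 + t + 1).
Reduced: 2t^2 + 6.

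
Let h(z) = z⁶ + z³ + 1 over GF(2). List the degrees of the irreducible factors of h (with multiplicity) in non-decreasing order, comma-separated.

Roots in GF(2): h(0) = 1; h(1) = 1.
Complete factorization: h(z) = (z⁶ + z³ + 1).
Factor degrees with multiplicity: 6 = 6.

6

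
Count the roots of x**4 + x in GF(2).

Write f(x) = x**4 + x.
Evaluate at each of the 2 elements of GF(2):
f(0) = 0 → root; f(1) = 0 → root.
Roots: {0, 1}.

2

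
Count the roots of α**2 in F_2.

1

Write g(α) = α**2.
Evaluate at each of the 2 elements of F_2:
g(0) = 0 → root; g(1) = 1.
Roots: {0}.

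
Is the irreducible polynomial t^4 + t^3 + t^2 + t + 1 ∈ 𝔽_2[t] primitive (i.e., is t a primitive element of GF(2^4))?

No

Write f(t) = t^4 + t^3 + t^2 + t + 1.
|GF(2^4)^×| = 2^4 − 1 = 15. Prime factorization: 15 = 3·5.
f is primitive ⇔ t has order 15 in GF(2)[t]/(f), i.e. t^(15/q) ≠ 1 for each prime q | 15.
t^(5) mod f = 1
t^(3) mod f = t^3.
Since t^(5) = 1, the order of t divides 5 < 15; not primitive.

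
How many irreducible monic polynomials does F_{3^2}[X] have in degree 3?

240

By the necklace-counting formula, N_9(3) = (1/3) Σ_{d|3} μ(3/d)·9^d.
Divisors of 3: 1, 3; μ(3/d) for each: -1, 1.
Σ = − 9^1 + 9^3 = 720.
N = 720/3 = 240.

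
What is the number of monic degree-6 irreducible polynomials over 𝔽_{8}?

43596

The number of monic irreducibles of degree 6 over GF(8) is (1/6)·Σ_{d∣6} μ(6/d) 8^d.
Divisors of 6: 1, 2, 3, 6; μ(6/d) for each: 1, -1, -1, 1.
Σ = 8^1 − 8^2 − 8^3 + 8^6 = 261576.
N = 261576/6 = 43596.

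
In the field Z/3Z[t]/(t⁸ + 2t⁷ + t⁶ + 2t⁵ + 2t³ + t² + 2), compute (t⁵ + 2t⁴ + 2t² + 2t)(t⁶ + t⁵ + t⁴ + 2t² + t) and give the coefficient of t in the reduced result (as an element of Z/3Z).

Multiply in Z/3Z[t]: (t⁵ + 2t⁴ + 2t² + 2t)·(t⁶ + t⁵ + t⁴ + 2t² + t) = t¹¹ + t⁸ + t⁵ + t⁴ + 2t².
Reduce using t⁸ ≡ t⁷ + 2t⁶ + t⁵ + t³ + 2t² + 1 (mod t⁸ + 2t⁷ + t⁶ + 2t⁵ + 2t³ + t² + 2).
Reduced: 2t⁷ + 2t⁵ + 2t³ + 2t² + 1.

0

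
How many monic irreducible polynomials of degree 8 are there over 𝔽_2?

By the necklace-counting formula, N_2(8) = (1/8) Σ_{d|8} μ(8/d)·2^d.
Divisors of 8: 1, 2, 4, 8; μ(8/d) for each: 0, 0, -1, 1.
Σ = − 2^4 + 2^8 = 240.
N = 240/8 = 30.

30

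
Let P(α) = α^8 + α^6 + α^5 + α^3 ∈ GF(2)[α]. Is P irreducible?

No

Check for roots in GF(2): P(0) = 0 → root; P(1) = 0 → root.
P(0) = 0, so (α) divides P(α); P is reducible.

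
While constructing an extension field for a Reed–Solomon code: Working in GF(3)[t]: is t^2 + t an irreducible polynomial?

Write h(t) = t^2 + t.
Check for roots in GF(3): h(0) = 0 → root; h(1) = 2; h(2) = 0 → root.
h(0) = 0, so (t) divides h(t); h is reducible.

No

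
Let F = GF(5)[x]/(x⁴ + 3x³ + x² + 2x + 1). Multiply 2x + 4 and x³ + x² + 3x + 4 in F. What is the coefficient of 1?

4

Multiply in GF(5)[x]: (2x + 4)·(x³ + x² + 3x + 4) = 2x⁴ + x³ + 1.
Reduce using x⁴ ≡ 2x³ + 4x² + 3x + 4 (mod x⁴ + 3x³ + x² + 2x + 1).
Reduced: 3x² + x + 4.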